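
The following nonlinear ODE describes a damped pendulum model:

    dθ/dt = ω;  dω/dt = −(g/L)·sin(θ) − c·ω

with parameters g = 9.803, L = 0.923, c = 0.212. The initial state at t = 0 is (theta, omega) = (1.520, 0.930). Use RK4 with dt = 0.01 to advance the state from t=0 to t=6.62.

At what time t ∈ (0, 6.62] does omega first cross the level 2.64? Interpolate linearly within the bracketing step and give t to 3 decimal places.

t = 1.473

t=0.000: state=(1.520, 0.930)
step 1 (dt=0.01): k1=(0.930, -10.804), k2=(0.876, -10.795), k3=(0.876, -10.795), k4=(0.822, -10.786); state += dt/6·(k1+2k2+2k3+k4)
t=0.010: state=(1.529, 0.822)
t=0.020: state=(1.536, 0.714)
t=0.030: state=(1.543, 0.607)
continuing one RK4 step at a time; state shown every 25 steps (Δt=0.25):
t=0.250: state=(1.421, -1.699)
t=0.500: state=(0.703, -3.872)
t=0.750: state=(-0.350, -4.106)
t=1.000: state=(-1.154, -2.091)
t=1.250: state=(-1.352, 0.510)
t=1.470: state=(-1.001, 2.614)
next step: t=1.480: state=(-0.974, 2.697) — omega has crossed 2.64
linear interpolation between t=1.470 (2.61430) and t=1.480 (2.69733) → t≈1.473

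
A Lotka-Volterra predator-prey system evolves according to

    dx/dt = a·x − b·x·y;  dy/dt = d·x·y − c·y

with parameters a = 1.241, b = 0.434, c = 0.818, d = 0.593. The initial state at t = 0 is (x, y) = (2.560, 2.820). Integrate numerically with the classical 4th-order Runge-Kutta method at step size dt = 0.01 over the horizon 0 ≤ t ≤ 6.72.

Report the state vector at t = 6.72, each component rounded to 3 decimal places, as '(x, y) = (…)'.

t=0.000: state=(2.560, 2.820)
step 1 (dt=0.01): k1=(0.044, 1.974), k2=(0.033, 1.982), k3=(0.033, 1.981), k4=(0.022, 1.989); state += dt/6·(k1+2k2+2k3+k4)
t=0.010: state=(2.560, 2.840)
t=0.020: state=(2.560, 2.860)
t=0.030: state=(2.560, 2.880)
continuing one RK4 step at a time; state shown every 25 steps (Δt=0.25):
t=0.250: state=(2.500, 3.350)
t=0.500: state=(2.299, 3.903)
t=0.750: state=(1.998, 4.379)
t=1.000: state=(1.664, 4.682)
t=1.250: state=(1.356, 4.771)
t=1.500: state=(1.107, 4.664)
t=1.750: state=(0.922, 4.415)
t=2.000: state=(0.792, 4.083)
t=2.250: state=(0.708, 3.717)
t=2.500: state=(0.658, 3.351)
t=2.750: state=(0.635, 3.005)
t=3.000: state=(0.636, 2.691)
t=3.250: state=(0.658, 2.414)
t=3.500: state=(0.700, 2.175)
t=3.750: state=(0.763, 1.975)
t=4.000: state=(0.847, 1.813)
t=4.250: state=(0.956, 1.689)
t=4.500: state=(1.091, 1.601)
t=4.750: state=(1.254, 1.552)
t=5.000: state=(1.446, 1.545)
t=5.250: state=(1.665, 1.585)
t=5.500: state=(1.903, 1.683)
t=5.750: state=(2.143, 1.852)
t=6.000: state=(2.360, 2.109)
t=6.250: state=(2.513, 2.469)
t=6.500: state=(2.559, 2.935)
t=6.720: state=(2.484, 3.411)

(x, y) = (2.484, 3.411)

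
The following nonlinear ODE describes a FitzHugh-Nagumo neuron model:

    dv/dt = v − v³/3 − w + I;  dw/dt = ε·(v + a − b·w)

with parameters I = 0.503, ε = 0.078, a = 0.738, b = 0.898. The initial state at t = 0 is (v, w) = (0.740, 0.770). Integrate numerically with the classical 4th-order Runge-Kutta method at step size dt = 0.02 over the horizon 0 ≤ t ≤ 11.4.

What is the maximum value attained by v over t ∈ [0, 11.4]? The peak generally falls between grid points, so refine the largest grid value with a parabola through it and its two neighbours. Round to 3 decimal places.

t=0.000: state=(0.740, 0.770)
step 1 (dt=0.02): k1=(0.338, 0.061), k2=(0.339, 0.062), k3=(0.339, 0.062), k4=(0.340, 0.062); state += dt/6·(k1+2k2+2k3+k4)
t=0.020: state=(0.747, 0.771)
t=0.040: state=(0.754, 0.772)
t=0.060: state=(0.760, 0.774)
continuing one RK4 step at a time; state shown every 25 steps (Δt=0.5):
t=0.500: state=(0.917, 0.804)
t=1.000: state=(1.089, 0.843)
t=1.500: state=(1.227, 0.886)
t=2.000: state=(1.315, 0.933)
t=2.500: state=(1.357, 0.981)
t=3.000: state=(1.366, 1.027)
t=3.500: state=(1.353, 1.073)
t=4.000: state=(1.326, 1.115)
t=4.500: state=(1.290, 1.155)
t=5.000: state=(1.248, 1.192)
t=5.500: state=(1.201, 1.227)
t=6.000: state=(1.148, 1.258)
t=6.500: state=(1.089, 1.286)
t=7.000: state=(1.023, 1.310)
t=7.500: state=(0.947, 1.331)
t=8.000: state=(0.857, 1.348)
t=8.500: state=(0.746, 1.361)
t=9.000: state=(0.602, 1.368)
t=9.500: state=(0.399, 1.369)
t=10.000: state=(0.093, 1.360)
t=10.500: state=(-0.395, 1.336)
t=11.000: state=(-1.086, 1.291)
t=11.400: state=(-1.590, 1.236)
largest grid value and its neighbours: v(2.900)=1.36614, v(2.920)=1.36614, v(2.940)=1.36611
parabola through these three points peaks at t≈2.911 with v≈1.36615

max v = 1.366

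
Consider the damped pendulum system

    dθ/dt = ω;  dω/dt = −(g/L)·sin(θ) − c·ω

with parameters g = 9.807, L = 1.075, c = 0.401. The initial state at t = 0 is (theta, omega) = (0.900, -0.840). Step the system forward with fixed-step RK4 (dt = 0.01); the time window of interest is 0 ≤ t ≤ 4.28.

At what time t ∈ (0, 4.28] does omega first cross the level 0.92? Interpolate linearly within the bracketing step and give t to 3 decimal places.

t = 1.132

t=0.000: state=(0.900, -0.840)
step 1 (dt=0.01): k1=(-0.840, -6.809), k2=(-0.874, -6.772), k3=(-0.874, -6.771), k4=(-0.908, -6.732); state += dt/6·(k1+2k2+2k3+k4)
t=0.010: state=(0.891, -0.908)
t=0.020: state=(0.882, -0.975)
t=0.030: state=(0.872, -1.041)
continuing one RK4 step at a time; state shown every 20 steps (Δt=0.2):
t=0.200: state=(0.609, -1.994)
t=0.400: state=(0.147, -2.489)
t=0.600: state=(-0.328, -2.123)
t=0.800: state=(-0.659, -1.103)
t=1.000: state=(-0.755, 0.148)
t=1.130: state=(-0.685, 0.909)
next step: t=1.140: state=(-0.675, 0.963) — omega has crossed 0.92
linear interpolation between t=1.130 (0.90894) and t=1.140 (0.96257) → t≈1.132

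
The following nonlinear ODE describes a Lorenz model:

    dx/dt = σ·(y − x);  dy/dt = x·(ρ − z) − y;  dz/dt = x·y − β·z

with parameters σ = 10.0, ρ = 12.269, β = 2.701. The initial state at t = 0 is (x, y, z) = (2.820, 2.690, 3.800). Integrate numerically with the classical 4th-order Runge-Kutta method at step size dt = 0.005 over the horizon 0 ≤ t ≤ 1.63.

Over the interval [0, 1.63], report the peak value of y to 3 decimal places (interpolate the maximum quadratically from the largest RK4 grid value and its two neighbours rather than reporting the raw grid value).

t=0.000: state=(2.820, 2.690, 3.800)
step 1 (dt=0.005): k1=(-1.300, 21.193, -2.678), k2=(-0.738, 21.131, -2.519), k3=(-0.753, 21.142, -2.517), k4=(-0.205, 21.090, -2.356); state += dt/6·(k1+2k2+2k3+k4)
t=0.005: state=(2.816, 2.796, 3.787)
t=0.010: state=(2.818, 2.901, 3.776)
t=0.015: state=(2.824, 3.006, 3.767)
continuing one RK4 step at a time; state shown every 20 steps (Δt=0.1):
t=0.100: state=(3.532, 4.901, 3.939)
t=0.200: state=(5.380, 7.637, 5.483)
t=0.300: state=(7.752, 9.964, 9.444)
t=0.400: state=(9.041, 9.049, 14.636)
t=0.500: state=(7.653, 5.178, 16.505)
t=0.600: state=(5.004, 2.569, 14.633)
t=0.700: state=(3.157, 1.918, 11.908)
t=0.800: state=(2.427, 2.135, 9.558)
t=0.900: state=(2.454, 2.763, 7.806)
t=1.000: state=(3.009, 3.806, 6.737)
t=1.100: state=(4.053, 5.346, 6.561)
t=1.200: state=(5.558, 7.220, 7.692)
t=1.300: state=(7.157, 8.519, 10.392)
t=1.400: state=(7.891, 7.844, 13.541)
t=1.500: state=(7.050, 5.567, 14.796)
t=1.600: state=(5.384, 3.757, 13.769)
t=1.630: state=(4.919, 3.458, 13.231)
largest grid value and its neighbours: y(0.325)=10.14369, y(0.330)=10.14910, y(0.335)=10.14357
parabola through these three points peaks at t≈0.330 with y≈10.14910

max y = 10.149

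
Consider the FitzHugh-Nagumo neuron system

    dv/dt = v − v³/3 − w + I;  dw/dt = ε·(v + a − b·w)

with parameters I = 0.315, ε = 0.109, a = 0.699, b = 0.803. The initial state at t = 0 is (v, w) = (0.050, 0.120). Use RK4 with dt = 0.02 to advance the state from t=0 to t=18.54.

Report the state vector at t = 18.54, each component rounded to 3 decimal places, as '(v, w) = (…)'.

(v, w) = (-1.568, -0.032)

t=0.000: state=(0.050, 0.120)
step 1 (dt=0.02): k1=(0.245, 0.071), k2=(0.247, 0.071), k3=(0.247, 0.071), k4=(0.248, 0.072); state += dt/6·(k1+2k2+2k3+k4)
t=0.020: state=(0.055, 0.121)
t=0.040: state=(0.060, 0.123)
t=0.060: state=(0.065, 0.124)
continuing one RK4 step at a time; state shown every 50 steps (Δt=1):
t=1.000: state=(0.408, 0.205)
t=2.000: state=(1.021, 0.334)
t=3.000: state=(1.471, 0.514)
t=4.000: state=(1.526, 0.702)
t=5.000: state=(1.440, 0.872)
t=6.000: state=(1.313, 1.015)
t=7.000: state=(1.155, 1.132)
t=8.000: state=(0.951, 1.221)
t=9.000: state=(0.641, 1.275)
t=10.000: state=(0.018, 1.280)
t=11.000: state=(-1.341, 1.181)
t=12.000: state=(-1.968, 0.970)
t=13.000: state=(-1.944, 0.756)
t=14.000: state=(-1.875, 0.566)
t=15.000: state=(-1.805, 0.400)
t=16.000: state=(-1.736, 0.255)
t=17.000: state=(-1.669, 0.129)
t=18.000: state=(-1.603, 0.020)
t=18.540: state=(-1.568, -0.032)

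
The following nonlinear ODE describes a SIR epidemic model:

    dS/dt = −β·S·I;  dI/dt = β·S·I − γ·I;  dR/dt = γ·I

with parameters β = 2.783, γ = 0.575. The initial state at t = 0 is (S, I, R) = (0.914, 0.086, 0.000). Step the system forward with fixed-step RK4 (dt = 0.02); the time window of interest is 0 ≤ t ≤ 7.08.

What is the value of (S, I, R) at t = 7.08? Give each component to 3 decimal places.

t=0.000: state=(0.914, 0.086, 0.000)
step 1 (dt=0.02): k1=(-0.219, 0.169, 0.049), k2=(-0.223, 0.172, 0.050), k3=(-0.223, 0.172, 0.050), k4=(-0.226, 0.175, 0.051); state += dt/6·(k1+2k2+2k3+k4)
t=0.020: state=(0.910, 0.089, 0.001)
t=0.040: state=(0.905, 0.093, 0.002)
t=0.060: state=(0.900, 0.097, 0.003)
continuing one RK4 step at a time; state shown every 25 steps (Δt=0.5):
t=0.500: state=(0.751, 0.208, 0.040)
t=1.000: state=(0.501, 0.375, 0.124)
t=1.500: state=(0.273, 0.477, 0.250)
t=2.000: state=(0.140, 0.472, 0.388)
t=2.500: state=(0.075, 0.409, 0.516)
t=3.000: state=(0.045, 0.333, 0.622)
t=3.500: state=(0.030, 0.263, 0.708)
t=4.000: state=(0.022, 0.204, 0.774)
t=4.500: state=(0.017, 0.157, 0.826)
t=5.000: state=(0.014, 0.120, 0.866)
t=5.500: state=(0.012, 0.092, 0.896)
t=6.000: state=(0.011, 0.070, 0.919)
t=6.500: state=(0.010, 0.053, 0.937)
t=7.000: state=(0.009, 0.041, 0.950)
t=7.080: state=(0.009, 0.039, 0.952)

(S, I, R) = (0.009, 0.039, 0.952)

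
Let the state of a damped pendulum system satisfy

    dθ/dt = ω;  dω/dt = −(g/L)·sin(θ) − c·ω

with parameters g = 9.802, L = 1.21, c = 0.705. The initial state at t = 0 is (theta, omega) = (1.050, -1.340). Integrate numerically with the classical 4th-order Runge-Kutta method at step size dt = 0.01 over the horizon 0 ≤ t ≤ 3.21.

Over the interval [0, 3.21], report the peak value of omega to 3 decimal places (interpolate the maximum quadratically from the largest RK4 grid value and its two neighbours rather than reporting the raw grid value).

max omega = 1.763

t=0.000: state=(1.050, -1.340)
step 1 (dt=0.01): k1=(-1.340, -6.082), k2=(-1.370, -6.034), k3=(-1.370, -6.033), k4=(-1.400, -5.984); state += dt/6·(k1+2k2+2k3+k4)
t=0.010: state=(1.036, -1.400)
t=0.020: state=(1.022, -1.460)
t=0.030: state=(1.007, -1.518)
continuing one RK4 step at a time; state shown every 20 steps (Δt=0.2):
t=0.200: state=(0.676, -2.316)
t=0.400: state=(0.168, -2.623)
t=0.600: state=(-0.320, -2.144)
t=0.800: state=(-0.653, -1.131)
t=1.000: state=(-0.763, 0.024)
t=1.200: state=(-0.654, 1.022)
t=1.400: state=(-0.380, 1.641)
t=1.600: state=(-0.034, 1.730)
t=1.800: state=(0.277, 1.304)
t=2.000: state=(0.467, 0.563)
t=2.200: state=(0.499, -0.231)
t=2.400: state=(0.386, -0.859)
t=2.600: state=(0.177, -1.169)
t=2.800: state=(-0.056, -1.100)
t=3.000: state=(-0.242, -0.718)
t=3.200: state=(-0.333, -0.180)
t=3.210: state=(-0.335, -0.153)
largest grid value and its neighbours: omega(1.520)=1.76227, omega(1.530)=1.76315, omega(1.540)=1.76261
parabola through these three points peaks at t≈1.531 with omega≈1.76316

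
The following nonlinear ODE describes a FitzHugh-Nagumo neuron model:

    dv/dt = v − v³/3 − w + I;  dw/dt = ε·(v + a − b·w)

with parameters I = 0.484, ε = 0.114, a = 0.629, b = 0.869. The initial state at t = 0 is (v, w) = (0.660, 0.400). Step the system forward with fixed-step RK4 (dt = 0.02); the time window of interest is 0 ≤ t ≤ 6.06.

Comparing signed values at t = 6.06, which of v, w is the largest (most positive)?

largest component: w

t=0.000: state=(0.660, 0.400)
step 1 (dt=0.02): k1=(0.648, 0.107), k2=(0.651, 0.108), k3=(0.651, 0.108), k4=(0.653, 0.109); state += dt/6·(k1+2k2+2k3+k4)
t=0.020: state=(0.673, 0.402)
t=0.040: state=(0.686, 0.404)
t=0.060: state=(0.699, 0.407)
continuing one RK4 step at a time; state shown every 10 steps (Δt=0.2):
t=0.200: state=(0.794, 0.423)
t=0.400: state=(0.933, 0.448)
t=0.600: state=(1.071, 0.476)
t=0.800: state=(1.198, 0.507)
t=1.000: state=(1.310, 0.539)
t=1.200: state=(1.400, 0.574)
t=1.400: state=(1.468, 0.609)
t=1.600: state=(1.516, 0.645)
t=1.800: state=(1.547, 0.681)
t=2.000: state=(1.564, 0.717)
t=2.200: state=(1.570, 0.753)
t=2.400: state=(1.569, 0.787)
t=2.600: state=(1.562, 0.822)
t=2.800: state=(1.551, 0.855)
t=3.000: state=(1.537, 0.887)
t=3.200: state=(1.521, 0.918)
t=3.400: state=(1.503, 0.949)
t=3.600: state=(1.484, 0.978)
t=3.800: state=(1.463, 1.006)
t=4.000: state=(1.442, 1.034)
t=4.200: state=(1.420, 1.060)
t=4.400: state=(1.398, 1.085)
t=4.600: state=(1.375, 1.109)
t=4.800: state=(1.351, 1.132)
t=5.000: state=(1.327, 1.155)
t=5.200: state=(1.302, 1.176)
t=5.400: state=(1.277, 1.196)
t=5.600: state=(1.251, 1.215)
t=5.800: state=(1.224, 1.234)
t=6.000: state=(1.196, 1.251)
t=6.060: state=(1.187, 1.256)
compare at T: v=1.187, w=1.256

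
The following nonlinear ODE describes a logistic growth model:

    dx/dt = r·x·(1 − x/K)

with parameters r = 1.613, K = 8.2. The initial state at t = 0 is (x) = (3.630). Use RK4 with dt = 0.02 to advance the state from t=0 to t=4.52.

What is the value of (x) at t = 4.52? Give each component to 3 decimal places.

t=0.000: state=(3.630)
step 1 (dt=0.02): k1=(3.263), k2=(3.269), k3=(3.269), k4=(3.274); state += dt/6·(k1+2k2+2k3+k4)
t=0.020: state=(3.695)
t=0.040: state=(3.761)
t=0.060: state=(3.827)
continuing one RK4 step at a time; state shown every 10 steps (Δt=0.2):
t=0.200: state=(4.289)
t=0.400: state=(4.939)
t=0.600: state=(5.547)
t=0.800: state=(6.090)
t=1.000: state=(6.555)
t=1.200: state=(6.939)
t=1.400: state=(7.246)
t=1.600: state=(7.486)
t=1.800: state=(7.670)
t=2.000: state=(7.810)
t=2.200: state=(7.913)
t=2.400: state=(7.990)
t=2.600: state=(8.047)
t=2.800: state=(8.089)
t=3.000: state=(8.119)
t=3.200: state=(8.141)
t=3.400: state=(8.157)
t=3.600: state=(8.169)
t=3.800: state=(8.178)
t=4.000: state=(8.184)
t=4.200: state=(8.188)
t=4.400: state=(8.191)
t=4.520: state=(8.193)

(x) = (8.193)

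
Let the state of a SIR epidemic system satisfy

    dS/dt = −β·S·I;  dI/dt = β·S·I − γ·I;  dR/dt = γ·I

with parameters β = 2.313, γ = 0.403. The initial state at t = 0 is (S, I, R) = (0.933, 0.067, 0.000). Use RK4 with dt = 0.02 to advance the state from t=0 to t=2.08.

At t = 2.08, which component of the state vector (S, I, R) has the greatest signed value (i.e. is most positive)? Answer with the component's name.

t=0.000: state=(0.933, 0.067, 0.000)
step 1 (dt=0.02): k1=(-0.145, 0.118, 0.027), k2=(-0.147, 0.119, 0.027), k3=(-0.147, 0.119, 0.027), k4=(-0.149, 0.121, 0.028); state += dt/6·(k1+2k2+2k3+k4)
t=0.020: state=(0.930, 0.069, 0.001)
t=0.040: state=(0.927, 0.072, 0.001)
t=0.060: state=(0.924, 0.074, 0.002)
continuing one RK4 step at a time; state shown every 5 steps (Δt=0.1):
t=0.100: state=(0.917, 0.080, 0.003)
t=0.200: state=(0.899, 0.094, 0.006)
t=0.300: state=(0.878, 0.111, 0.011)
t=0.400: state=(0.854, 0.131, 0.015)
t=0.500: state=(0.826, 0.153, 0.021)
t=0.600: state=(0.795, 0.177, 0.028)
t=0.700: state=(0.761, 0.203, 0.035)
t=0.800: state=(0.724, 0.232, 0.044)
t=0.900: state=(0.684, 0.262, 0.054)
t=1.000: state=(0.641, 0.293, 0.065)
t=1.100: state=(0.597, 0.325, 0.078)
t=1.200: state=(0.552, 0.357, 0.092)
t=1.300: state=(0.506, 0.387, 0.107)
t=1.400: state=(0.461, 0.416, 0.123)
t=1.500: state=(0.418, 0.442, 0.140)
t=1.600: state=(0.376, 0.466, 0.158)
t=1.700: state=(0.337, 0.486, 0.178)
t=1.800: state=(0.300, 0.502, 0.197)
t=1.900: state=(0.267, 0.515, 0.218)
t=2.000: state=(0.237, 0.524, 0.239)
t=2.080: state=(0.215, 0.529, 0.256)
compare at T: S=0.215, I=0.529, R=0.256

largest component: I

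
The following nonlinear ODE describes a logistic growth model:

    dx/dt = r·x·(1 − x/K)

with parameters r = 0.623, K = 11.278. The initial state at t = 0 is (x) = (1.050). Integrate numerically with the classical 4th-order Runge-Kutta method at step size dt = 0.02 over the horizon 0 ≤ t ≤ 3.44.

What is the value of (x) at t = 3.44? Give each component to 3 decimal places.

(x) = (5.264)

t=0.000: state=(1.050)
step 1 (dt=0.02): k1=(0.593), k2=(0.596), k3=(0.596), k4=(0.599); state += dt/6·(k1+2k2+2k3+k4)
t=0.020: state=(1.062)
t=0.040: state=(1.074)
t=0.060: state=(1.086)
continuing one RK4 step at a time; state shown every 10 steps (Δt=0.2):
t=0.200: state=(1.175)
t=0.400: state=(1.313)
t=0.600: state=(1.464)
t=0.800: state=(1.630)
t=1.000: state=(1.812)
t=1.200: state=(2.009)
t=1.400: state=(2.224)
t=1.600: state=(2.454)
t=1.800: state=(2.702)
t=2.000: state=(2.966)
t=2.200: state=(3.247)
t=2.400: state=(3.542)
t=2.600: state=(3.852)
t=2.800: state=(4.174)
t=3.000: state=(4.506)
t=3.200: state=(4.847)
t=3.400: state=(5.194)
t=3.440: state=(5.264)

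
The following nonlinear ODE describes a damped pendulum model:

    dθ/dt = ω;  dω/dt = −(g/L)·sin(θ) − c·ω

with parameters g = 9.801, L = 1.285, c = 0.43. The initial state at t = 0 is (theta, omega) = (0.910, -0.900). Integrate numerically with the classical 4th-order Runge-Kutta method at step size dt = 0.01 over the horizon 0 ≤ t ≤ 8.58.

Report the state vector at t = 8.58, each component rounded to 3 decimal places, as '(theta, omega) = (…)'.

t=0.000: state=(0.910, -0.900)
step 1 (dt=0.01): k1=(-0.900, -5.635), k2=(-0.928, -5.601), k3=(-0.928, -5.601), k4=(-0.956, -5.567); state += dt/6·(k1+2k2+2k3+k4)
t=0.010: state=(0.901, -0.956)
t=0.020: state=(0.891, -1.011)
t=0.030: state=(0.880, -1.066)
continuing one RK4 step at a time; state shown every 50 steps (Δt=0.5):
t=0.500: state=(-0.026, -2.261)
t=1.000: state=(-0.742, -0.261)
t=1.500: state=(-0.303, 1.704)
t=2.000: state=(0.473, 0.929)
t=2.500: state=(0.432, -0.995)
t=3.000: state=(-0.211, -1.156)
t=3.500: state=(-0.428, 0.365)
t=4.000: state=(0.009, 1.076)
t=4.500: state=(0.348, 0.100)
t=5.000: state=(0.120, -0.831)
t=5.500: state=(-0.237, -0.382)
t=6.000: state=(-0.182, 0.532)
t=6.500: state=(0.126, 0.499)
t=7.000: state=(0.191, -0.253)
t=7.500: state=(-0.034, -0.493)
t=8.000: state=(-0.166, 0.031)
t=8.500: state=(-0.031, 0.408)
t=8.580: state=(0.002, 0.403)

(theta, omega) = (0.002, 0.403)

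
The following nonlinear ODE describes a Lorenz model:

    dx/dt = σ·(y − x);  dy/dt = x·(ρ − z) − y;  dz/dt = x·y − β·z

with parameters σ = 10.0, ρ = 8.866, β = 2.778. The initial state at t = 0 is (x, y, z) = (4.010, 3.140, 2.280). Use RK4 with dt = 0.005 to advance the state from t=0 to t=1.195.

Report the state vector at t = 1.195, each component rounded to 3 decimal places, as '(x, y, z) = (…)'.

(x, y, z) = (4.309, 5.076, 5.722)

t=0.000: state=(4.010, 3.140, 2.280)
step 1 (dt=0.005): k1=(-8.700, 23.270, 6.258), k2=(-7.901, 23.006, 6.378), k3=(-7.927, 23.019, 6.381), k4=(-7.153, 22.767, 6.501); state += dt/6·(k1+2k2+2k3+k4)
t=0.005: state=(3.970, 3.255, 2.312)
t=0.010: state=(3.938, 3.368, 2.345)
t=0.015: state=(3.913, 3.478, 2.379)
continuing one RK4 step at a time; state shown every 10 steps (Δt=0.05):
t=0.050: state=(3.900, 4.207, 2.658)
t=0.100: state=(4.229, 5.174, 3.203)
t=0.150: state=(4.796, 6.082, 3.977)
t=0.200: state=(5.478, 6.880, 5.024)
t=0.250: state=(6.161, 7.451, 6.333)
t=0.300: state=(6.725, 7.651, 7.803)
t=0.350: state=(7.049, 7.387, 9.230)
t=0.400: state=(7.046, 6.692, 10.366)
t=0.450: state=(6.707, 5.735, 11.024)
t=0.500: state=(6.112, 4.745, 11.162)
t=0.550: state=(5.387, 3.902, 10.869)
t=0.600: state=(4.664, 3.286, 10.296)
t=0.650: state=(4.032, 2.896, 9.582)
t=0.700: state=(3.536, 2.692, 8.828)
t=0.750: state=(3.186, 2.626, 8.097)
t=0.800: state=(2.971, 2.664, 7.425)
t=0.850: state=(2.873, 2.782, 6.831)
t=0.900: state=(2.875, 2.968, 6.330)
t=0.950: state=(2.962, 3.213, 5.929)
t=1.000: state=(3.123, 3.515, 5.637)
t=1.050: state=(3.351, 3.868, 5.464)
t=1.100: state=(3.638, 4.265, 5.419)
t=1.150: state=(3.974, 4.689, 5.513)
t=1.195: state=(4.309, 5.076, 5.722)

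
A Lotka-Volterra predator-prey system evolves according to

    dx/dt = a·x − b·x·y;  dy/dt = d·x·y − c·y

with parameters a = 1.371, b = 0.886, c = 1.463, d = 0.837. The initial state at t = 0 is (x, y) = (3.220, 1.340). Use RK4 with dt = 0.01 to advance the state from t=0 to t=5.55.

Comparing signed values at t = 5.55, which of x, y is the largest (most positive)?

largest component: y

t=0.000: state=(3.220, 1.340)
step 1 (dt=0.01): k1=(0.592, 1.651), k2=(0.569, 1.665), k3=(0.568, 1.665), k4=(0.545, 1.678); state += dt/6·(k1+2k2+2k3+k4)
t=0.010: state=(3.226, 1.357)
t=0.020: state=(3.231, 1.374)
t=0.030: state=(3.236, 1.391)
continuing one RK4 step at a time; state shown every 20 steps (Δt=0.2):
t=0.200: state=(3.234, 1.722)
t=0.400: state=(3.014, 2.175)
t=0.600: state=(2.593, 2.601)
t=0.800: state=(2.094, 2.874)
t=1.000: state=(1.642, 2.928)
t=1.200: state=(1.298, 2.791)
t=1.400: state=(1.064, 2.535)
t=1.600: state=(0.918, 2.231)
t=1.800: state=(0.835, 1.926)
t=2.000: state=(0.801, 1.648)
t=2.200: state=(0.804, 1.406)
t=2.400: state=(0.840, 1.204)
t=2.600: state=(0.907, 1.039)
t=2.800: state=(1.004, 0.910)
t=3.000: state=(1.134, 0.812)
t=3.200: state=(1.301, 0.742)
t=3.400: state=(1.506, 0.700)
t=3.600: state=(1.753, 0.686)
t=3.800: state=(2.040, 0.703)
t=4.000: state=(2.360, 0.758)
t=4.200: state=(2.691, 0.864)
t=4.400: state=(2.994, 1.038)
t=4.600: state=(3.206, 1.304)
t=4.800: state=(3.244, 1.675)
t=5.000: state=(3.050, 2.124)
t=5.200: state=(2.646, 2.559)
t=5.400: state=(2.149, 2.854)
t=5.550: state=(1.794, 2.934)
compare at T: x=1.794, y=2.934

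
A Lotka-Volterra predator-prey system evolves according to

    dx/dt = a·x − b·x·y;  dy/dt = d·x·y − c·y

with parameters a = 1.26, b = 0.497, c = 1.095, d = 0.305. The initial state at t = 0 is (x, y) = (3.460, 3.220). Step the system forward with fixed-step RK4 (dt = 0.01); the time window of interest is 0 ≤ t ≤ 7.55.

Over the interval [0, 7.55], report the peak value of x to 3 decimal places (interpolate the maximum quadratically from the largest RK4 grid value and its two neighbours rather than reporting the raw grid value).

max x = 4.647

t=0.000: state=(3.460, 3.220)
step 1 (dt=0.01): k1=(-1.178, -0.128), k2=(-1.174, -0.134), k3=(-1.174, -0.134), k4=(-1.171, -0.139); state += dt/6·(k1+2k2+2k3+k4)
t=0.010: state=(3.448, 3.219)
t=0.020: state=(3.437, 3.217)
t=0.030: state=(3.425, 3.216)
continuing one RK4 step at a time; state shown every 25 steps (Δt=0.25):
t=0.250: state=(3.189, 3.154)
t=0.500: state=(2.973, 3.033)
t=0.750: state=(2.822, 2.876)
t=1.000: state=(2.734, 2.702)
t=1.250: state=(2.707, 2.528)
t=1.500: state=(2.738, 2.365)
t=1.750: state=(2.822, 2.223)
t=2.000: state=(2.956, 2.106)
t=2.250: state=(3.135, 2.020)
t=2.500: state=(3.355, 1.967)
t=2.750: state=(3.605, 1.950)
t=3.000: state=(3.873, 1.972)
t=3.250: state=(4.139, 2.036)
t=3.500: state=(4.377, 2.143)
t=3.750: state=(4.555, 2.292)
t=4.000: state=(4.642, 2.477)
t=4.250: state=(4.617, 2.683)
t=4.500: state=(4.475, 2.888)
t=4.750: state=(4.234, 3.063)
t=5.000: state=(3.934, 3.182)
t=5.250: state=(3.617, 3.227)
t=5.500: state=(3.323, 3.196)
t=5.750: state=(3.077, 3.102)
t=6.000: state=(2.892, 2.961)
t=6.250: state=(2.772, 2.793)
t=6.500: state=(2.714, 2.617)
t=6.750: state=(2.715, 2.447)
t=7.000: state=(2.772, 2.294)
t=7.250: state=(2.880, 2.163)
t=7.500: state=(3.037, 2.061)
t=7.550: state=(3.073, 2.044)
largest grid value and its neighbours: x(4.060)=4.64697, x(4.070)=4.64710, x(4.080)=4.64705
parabola through these three points peaks at t≈4.072 with x≈4.64711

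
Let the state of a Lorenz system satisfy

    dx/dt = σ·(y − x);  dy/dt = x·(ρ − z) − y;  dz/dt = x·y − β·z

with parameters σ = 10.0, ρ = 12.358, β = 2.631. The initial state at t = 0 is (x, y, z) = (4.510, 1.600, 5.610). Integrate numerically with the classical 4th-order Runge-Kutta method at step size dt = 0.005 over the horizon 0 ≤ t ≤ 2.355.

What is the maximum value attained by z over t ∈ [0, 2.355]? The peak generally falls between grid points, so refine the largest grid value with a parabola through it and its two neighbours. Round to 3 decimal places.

t=0.000: state=(4.510, 1.600, 5.610)
step 1 (dt=0.005): k1=(-29.100, 28.833, -7.544), k2=(-27.652, 28.354, -7.291), k3=(-27.700, 28.377, -7.292), k4=(-26.296, 27.916, -7.049); state += dt/6·(k1+2k2+2k3+k4)
t=0.005: state=(4.372, 1.742, 5.574)
t=0.010: state=(4.247, 1.879, 5.539)
t=0.015: state=(4.135, 2.013, 5.508)
continuing one RK4 step at a time; state shown every 20 steps (Δt=0.1):
t=0.100: state=(3.570, 3.952, 5.250)
t=0.200: state=(4.626, 6.205, 5.860)
t=0.300: state=(6.486, 8.475, 8.169)
t=0.400: state=(8.143, 9.175, 12.212)
t=0.500: state=(8.103, 6.958, 15.393)
t=0.600: state=(6.259, 4.059, 15.280)
t=0.700: state=(4.277, 2.678, 13.222)
t=0.800: state=(3.162, 2.508, 10.966)
t=0.900: state=(2.882, 2.933, 9.129)
t=1.000: state=(3.203, 3.774, 7.901)
t=1.100: state=(4.006, 5.035, 7.467)
t=1.200: state=(5.223, 6.589, 8.121)
t=1.300: state=(6.586, 7.828, 10.073)
t=1.400: state=(7.418, 7.706, 12.681)
t=1.500: state=(7.053, 6.093, 14.228)
t=1.600: state=(5.786, 4.390, 13.863)
t=1.700: state=(4.551, 3.564, 12.406)
t=1.800: state=(3.880, 3.524, 10.810)
t=1.900: state=(3.806, 3.992, 9.555)
t=2.000: state=(4.214, 4.826, 8.889)
t=2.100: state=(4.985, 5.884, 9.007)
t=2.200: state=(5.920, 6.829, 10.013)
t=2.300: state=(6.644, 7.101, 11.625)
t=2.355: state=(6.784, 6.826, 12.467)
largest grid value and its neighbours: z(0.540)=15.73070, z(0.545)=15.73290, z(0.550)=15.72687
parabola through these three points peaks at t≈0.544 with z≈15.73312

max z = 15.733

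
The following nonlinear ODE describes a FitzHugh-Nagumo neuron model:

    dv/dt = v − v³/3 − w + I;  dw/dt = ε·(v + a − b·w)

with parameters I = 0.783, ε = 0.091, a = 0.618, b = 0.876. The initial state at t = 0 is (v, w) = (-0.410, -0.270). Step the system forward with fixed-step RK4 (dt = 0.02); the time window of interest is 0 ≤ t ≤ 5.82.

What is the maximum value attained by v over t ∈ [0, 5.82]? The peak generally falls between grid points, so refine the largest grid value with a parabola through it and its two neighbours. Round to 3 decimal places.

max v = 1.987

t=0.000: state=(-0.410, -0.270)
step 1 (dt=0.02): k1=(0.666, 0.040), k2=(0.671, 0.041), k3=(0.671, 0.041), k4=(0.676, 0.042); state += dt/6·(k1+2k2+2k3+k4)
t=0.020: state=(-0.397, -0.269)
t=0.040: state=(-0.383, -0.268)
t=0.060: state=(-0.369, -0.267)
continuing one RK4 step at a time; state shown every 10 steps (Δt=0.2):
t=0.200: state=(-0.266, -0.261)
t=0.400: state=(-0.094, -0.249)
t=0.600: state=(0.112, -0.234)
t=0.800: state=(0.359, -0.214)
t=1.000: state=(0.647, -0.191)
t=1.200: state=(0.964, -0.162)
t=1.400: state=(1.278, -0.128)
t=1.600: state=(1.548, -0.089)
t=1.800: state=(1.747, -0.047)
t=2.000: state=(1.872, -0.002)
t=2.200: state=(1.942, 0.043)
t=2.400: state=(1.975, 0.089)
t=2.600: state=(1.986, 0.135)
t=2.800: state=(1.986, 0.180)
t=3.000: state=(1.979, 0.224)
t=3.200: state=(1.968, 0.267)
t=3.400: state=(1.956, 0.309)
t=3.600: state=(1.943, 0.351)
t=3.800: state=(1.929, 0.392)
t=4.000: state=(1.914, 0.431)
t=4.200: state=(1.900, 0.470)
t=4.400: state=(1.885, 0.508)
t=4.600: state=(1.871, 0.545)
t=4.800: state=(1.856, 0.581)
t=5.000: state=(1.841, 0.616)
t=5.200: state=(1.827, 0.651)
t=5.400: state=(1.812, 0.685)
t=5.600: state=(1.798, 0.718)
t=5.800: state=(1.783, 0.750)
t=5.820: state=(1.781, 0.753)
largest grid value and its neighbours: v(2.660)=1.98712, v(2.680)=1.98720, v(2.700)=1.98719
parabola through these three points peaks at t≈2.687 with v≈1.98721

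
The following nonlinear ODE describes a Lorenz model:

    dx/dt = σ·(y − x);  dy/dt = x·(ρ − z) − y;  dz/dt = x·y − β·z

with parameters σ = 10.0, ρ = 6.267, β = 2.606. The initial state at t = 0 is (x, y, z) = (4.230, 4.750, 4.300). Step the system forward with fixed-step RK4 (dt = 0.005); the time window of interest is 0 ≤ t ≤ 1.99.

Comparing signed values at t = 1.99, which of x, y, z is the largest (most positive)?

t=0.000: state=(4.230, 4.750, 4.300)
step 1 (dt=0.005): k1=(5.200, 3.570, 8.887), k2=(5.159, 3.493, 8.928), k3=(5.158, 3.492, 8.927), k4=(5.117, 3.414, 8.967); state += dt/6·(k1+2k2+2k3+k4)
t=0.005: state=(4.256, 4.767, 4.345)
t=0.010: state=(4.281, 4.784, 4.390)
t=0.015: state=(4.306, 4.800, 4.435)
continuing one RK4 step at a time; state shown every 20 steps (Δt=0.1):
t=0.100: state=(4.644, 4.930, 5.231)
t=0.200: state=(4.770, 4.729, 6.055)
t=0.300: state=(4.577, 4.252, 6.524)
t=0.400: state=(4.173, 3.719, 6.558)
t=0.500: state=(3.724, 3.303, 6.263)
t=0.600: state=(3.361, 3.064, 5.809)
t=0.700: state=(3.138, 2.988, 5.333)
t=0.800: state=(3.057, 3.041, 4.926)
t=0.900: state=(3.097, 3.189, 4.637)
t=1.000: state=(3.231, 3.402, 4.490)
t=1.100: state=(3.428, 3.644, 4.495)
t=1.200: state=(3.651, 3.873, 4.639)
t=1.300: state=(3.858, 4.044, 4.889)
t=1.400: state=(4.008, 4.119, 5.188)
t=1.500: state=(4.072, 4.086, 5.463)
t=1.600: state=(4.041, 3.968, 5.651)
t=1.700: state=(3.936, 3.807, 5.720)
t=1.800: state=(3.796, 3.651, 5.675)
t=1.900: state=(3.659, 3.535, 5.548)
t=1.990: state=(3.563, 3.476, 5.401)
compare at T: x=3.563, y=3.476, z=5.401

largest component: z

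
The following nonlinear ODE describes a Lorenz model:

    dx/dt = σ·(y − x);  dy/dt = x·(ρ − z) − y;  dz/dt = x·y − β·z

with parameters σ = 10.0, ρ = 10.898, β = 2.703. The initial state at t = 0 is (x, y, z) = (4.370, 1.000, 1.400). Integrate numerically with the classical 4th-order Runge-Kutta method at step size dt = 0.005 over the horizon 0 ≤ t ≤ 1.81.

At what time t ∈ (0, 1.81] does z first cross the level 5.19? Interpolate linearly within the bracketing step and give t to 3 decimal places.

t = 0.257

t=0.000: state=(4.370, 1.000, 1.400)
step 1 (dt=0.005): k1=(-33.700, 40.506, 0.586), k2=(-31.845, 39.599, 0.932), k3=(-31.914, 39.641, 0.925), k4=(-30.122, 38.773, 1.248); state += dt/6·(k1+2k2+2k3+k4)
t=0.005: state=(4.211, 1.198, 1.405)
t=0.010: state=(4.068, 1.388, 1.412)
t=0.015: state=(3.942, 1.570, 1.423)
continuing one RK4 step at a time; state shown every 20 steps (Δt=0.1):
t=0.100: state=(3.433, 4.073, 1.896)
t=0.200: state=(4.854, 6.877, 3.439)
t=0.255: state=(6.077, 8.447, 5.121)
next step: t=0.260: state=(6.196, 8.579, 5.311) — z has crossed 5.19
linear interpolation between t=0.255 (5.12069) and t=0.260 (5.31143) → t≈0.257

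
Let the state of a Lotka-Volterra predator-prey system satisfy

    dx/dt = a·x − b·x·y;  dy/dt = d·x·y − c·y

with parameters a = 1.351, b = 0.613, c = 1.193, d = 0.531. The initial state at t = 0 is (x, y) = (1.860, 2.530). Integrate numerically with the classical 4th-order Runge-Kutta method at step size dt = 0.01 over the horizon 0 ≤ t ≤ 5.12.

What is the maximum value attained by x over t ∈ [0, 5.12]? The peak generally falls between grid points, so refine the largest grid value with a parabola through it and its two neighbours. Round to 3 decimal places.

t=0.000: state=(1.860, 2.530)
step 1 (dt=0.01): k1=(-0.372, -0.520), k2=(-0.368, -0.521), k3=(-0.368, -0.521), k4=(-0.365, -0.523); state += dt/6·(k1+2k2+2k3+k4)
t=0.010: state=(1.856, 2.525)
t=0.020: state=(1.853, 2.520)
t=0.030: state=(1.849, 2.514)
continuing one RK4 step at a time; state shown every 20 steps (Δt=0.2):
t=0.200: state=(1.799, 2.420)
t=0.400: state=(1.765, 2.303)
t=0.600: state=(1.756, 2.186)
t=0.800: state=(1.772, 2.077)
t=1.000: state=(1.811, 1.978)
t=1.200: state=(1.872, 1.894)
t=1.400: state=(1.952, 1.828)
t=1.600: state=(2.051, 1.781)
t=1.800: state=(2.164, 1.754)
t=2.000: state=(2.288, 1.750)
t=2.200: state=(2.416, 1.770)
t=2.400: state=(2.542, 1.814)
t=2.600: state=(2.656, 1.884)
t=2.800: state=(2.747, 1.977)
t=3.000: state=(2.805, 2.092)
t=3.200: state=(2.821, 2.223)
t=3.400: state=(2.791, 2.360)
t=3.600: state=(2.716, 2.491)
t=3.800: state=(2.603, 2.604)
t=4.000: state=(2.465, 2.685)
t=4.200: state=(2.317, 2.727)
t=4.400: state=(2.173, 2.726)
t=4.600: state=(2.042, 2.686)
t=4.800: state=(1.933, 2.612)
t=5.000: state=(1.849, 2.515)
t=5.120: state=(1.812, 2.449)
largest grid value and its neighbours: x(3.160)=2.82170, x(3.170)=2.82178, x(3.180)=2.82175
parabola through these three points peaks at t≈3.172 with x≈2.82179

max x = 2.822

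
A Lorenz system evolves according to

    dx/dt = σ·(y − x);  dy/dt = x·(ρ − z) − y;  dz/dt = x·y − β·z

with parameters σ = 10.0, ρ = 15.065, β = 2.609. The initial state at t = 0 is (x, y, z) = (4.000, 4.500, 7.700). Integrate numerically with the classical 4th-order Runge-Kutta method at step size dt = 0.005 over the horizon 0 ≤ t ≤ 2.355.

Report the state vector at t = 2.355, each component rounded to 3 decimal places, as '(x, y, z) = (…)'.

(x, y, z) = (4.943, 3.957, 14.769)

t=0.000: state=(4.000, 4.500, 7.700)
step 1 (dt=0.005): k1=(5.000, 24.960, -2.089), k2=(5.499, 25.011, -1.769), k3=(5.488, 25.016, -1.765), k4=(5.976, 25.073, -1.439); state += dt/6·(k1+2k2+2k3+k4)
t=0.005: state=(4.027, 4.625, 7.691)
t=0.010: state=(4.060, 4.751, 7.686)
t=0.015: state=(4.097, 4.877, 7.684)
continuing one RK4 step at a time; state shown every 20 steps (Δt=0.1):
t=0.100: state=(5.281, 7.177, 8.308)
t=0.200: state=(7.481, 9.758, 11.286)
t=0.300: state=(9.146, 9.802, 16.252)
t=0.400: state=(8.387, 6.356, 18.991)
t=0.500: state=(5.888, 3.368, 17.577)
t=0.600: state=(3.894, 2.513, 14.715)
t=0.700: state=(3.094, 2.814, 12.112)
t=0.800: state=(3.222, 3.722, 10.215)
t=0.900: state=(4.058, 5.225, 9.291)
t=1.000: state=(5.534, 7.283, 9.816)
t=1.100: state=(7.364, 9.098, 12.338)
t=1.200: state=(8.514, 8.834, 16.050)
t=1.300: state=(7.824, 6.255, 17.929)
t=1.400: state=(5.928, 4.006, 16.838)
t=1.500: state=(4.380, 3.291, 14.544)
t=1.600: state=(3.766, 3.596, 12.391)
t=1.700: state=(3.972, 4.526, 10.901)
t=1.800: state=(4.830, 5.968, 10.423)
t=1.900: state=(6.168, 7.632, 11.360)
t=2.000: state=(7.512, 8.568, 13.767)
t=2.100: state=(7.953, 7.681, 16.317)
t=2.200: state=(7.042, 5.656, 17.008)
t=2.300: state=(5.589, 4.247, 15.785)
t=2.355: state=(4.943, 3.957, 14.769)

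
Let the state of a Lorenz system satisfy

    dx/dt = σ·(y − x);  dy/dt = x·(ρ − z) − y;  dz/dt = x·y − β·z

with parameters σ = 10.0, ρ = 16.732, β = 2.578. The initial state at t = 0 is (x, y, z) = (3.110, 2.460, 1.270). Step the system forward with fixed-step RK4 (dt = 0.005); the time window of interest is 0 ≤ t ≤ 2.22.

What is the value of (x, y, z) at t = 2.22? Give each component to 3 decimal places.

(x, y, z) = (-10.211, -10.922, 18.904)

t=0.000: state=(3.110, 2.460, 1.270)
step 1 (dt=0.005): k1=(-6.500, 45.627, 4.377), k2=(-5.197, 45.228, 4.661), k3=(-5.239, 45.277, 4.665), k4=(-3.974, 44.923, 4.950); state += dt/6·(k1+2k2+2k3+k4)
t=0.005: state=(3.084, 2.686, 1.293)
t=0.010: state=(3.070, 2.910, 1.320)
t=0.015: state=(3.068, 3.131, 1.349)
continuing one RK4 step at a time; state shown every 20 steps (Δt=0.1):
t=0.100: state=(4.374, 7.170, 2.513)
t=0.200: state=(8.418, 13.469, 7.891)
t=0.300: state=(12.690, 14.538, 20.674)
t=0.400: state=(10.104, 3.945, 26.049)
t=0.500: state=(3.897, -1.142, 20.700)
t=0.600: state=(0.540, -1.406, 15.767)
t=0.700: state=(-0.650, -1.351, 12.205)
t=0.800: state=(-1.220, -1.771, 9.562)
t=0.900: state=(-1.913, -2.814, 7.703)
t=1.000: state=(-3.158, -4.821, 6.799)
t=1.100: state=(-5.382, -8.208, 7.716)
t=1.200: state=(-8.631, -11.972, 12.430)
t=1.300: state=(-10.774, -10.961, 20.267)
t=1.400: state=(-8.624, -4.751, 22.610)
t=1.500: state=(-4.750, -1.490, 19.113)
t=1.600: state=(-2.498, -1.177, 15.136)
t=1.700: state=(-1.832, -1.693, 11.949)
t=1.800: state=(-2.061, -2.625, 9.592)
t=1.900: state=(-2.968, -4.249, 8.164)
t=2.000: state=(-4.717, -6.974, 8.208)
t=2.100: state=(-7.439, -10.470, 11.126)
t=2.200: state=(-9.992, -11.454, 17.578)
t=2.220: state=(-10.211, -10.922, 18.904)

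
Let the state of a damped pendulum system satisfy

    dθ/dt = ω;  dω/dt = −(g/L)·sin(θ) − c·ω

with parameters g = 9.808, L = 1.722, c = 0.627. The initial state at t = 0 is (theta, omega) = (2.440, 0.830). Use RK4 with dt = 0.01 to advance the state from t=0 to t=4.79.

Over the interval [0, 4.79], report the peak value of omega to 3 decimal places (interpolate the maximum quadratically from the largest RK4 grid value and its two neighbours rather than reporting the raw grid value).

t=0.000: state=(2.440, 0.830)
step 1 (dt=0.01): k1=(0.830, -4.197), k2=(0.809, -4.165), k3=(0.809, -4.166), k4=(0.788, -4.135); state += dt/6·(k1+2k2+2k3+k4)
t=0.010: state=(2.448, 0.788)
t=0.020: state=(2.456, 0.747)
t=0.030: state=(2.463, 0.707)
continuing one RK4 step at a time; state shown every 20 steps (Δt=0.2):
t=0.200: state=(2.529, 0.090)
t=0.400: state=(2.483, -0.548)
t=0.600: state=(2.309, -1.202)
t=0.800: state=(1.996, -1.946)
t=1.000: state=(1.526, -2.756)
t=1.200: state=(0.903, -3.420)
t=1.400: state=(0.193, -3.558)
t=1.600: state=(-0.471, -2.976)
t=1.800: state=(-0.965, -1.910)
t=2.000: state=(-1.228, -0.724)
t=2.200: state=(-1.260, 0.381)
t=2.400: state=(-1.086, 1.328)
t=2.600: state=(-0.746, 2.021)
t=2.800: state=(-0.304, 2.315)
t=3.000: state=(0.147, 2.117)
t=3.200: state=(0.515, 1.507)
t=3.400: state=(0.736, 0.690)
t=3.600: state=(0.790, -0.142)
t=3.800: state=(0.688, -0.855)
t=4.000: state=(0.463, -1.341)
t=4.200: state=(0.172, -1.516)
t=4.400: state=(-0.121, -1.359)
t=4.600: state=(-0.354, -0.938)
t=4.790: state=(-0.483, -0.409)
largest grid value and its neighbours: omega(2.810)=2.31723, omega(2.820)=2.31785, omega(2.830)=2.31719
parabola through these three points peaks at t≈2.820 with omega≈2.31785

max omega = 2.318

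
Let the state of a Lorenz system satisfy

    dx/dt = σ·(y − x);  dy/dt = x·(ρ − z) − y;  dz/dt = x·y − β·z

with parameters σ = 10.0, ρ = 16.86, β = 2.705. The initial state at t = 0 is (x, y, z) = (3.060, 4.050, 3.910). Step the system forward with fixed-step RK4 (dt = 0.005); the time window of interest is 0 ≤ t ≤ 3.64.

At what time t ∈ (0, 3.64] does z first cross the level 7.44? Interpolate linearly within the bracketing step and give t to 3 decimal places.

t=0.000: state=(3.060, 4.050, 3.910)
step 1 (dt=0.005): k1=(9.900, 35.577, 1.816), k2=(10.542, 35.795, 2.179), k3=(10.531, 35.812, 2.185), k4=(11.164, 36.046, 2.558); state += dt/6·(k1+2k2+2k3+k4)
t=0.005: state=(3.113, 4.229, 3.921)
t=0.010: state=(3.172, 4.411, 3.936)
t=0.015: state=(3.237, 4.595, 3.954)
t=0.150: state=(7.008, 11.099, 7.333)
next step: t=0.155: state=(7.215, 11.376, 7.631) — z has crossed 7.44
linear interpolation between t=0.150 (7.33252) and t=0.155 (7.63094) → t≈0.152

t = 0.152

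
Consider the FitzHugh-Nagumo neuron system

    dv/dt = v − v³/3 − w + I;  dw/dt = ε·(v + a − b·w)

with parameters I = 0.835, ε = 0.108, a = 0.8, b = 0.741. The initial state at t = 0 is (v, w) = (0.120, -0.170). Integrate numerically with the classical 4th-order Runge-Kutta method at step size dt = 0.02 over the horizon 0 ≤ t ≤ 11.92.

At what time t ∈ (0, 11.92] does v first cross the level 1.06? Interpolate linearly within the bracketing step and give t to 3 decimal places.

t=0.000: state=(0.120, -0.170)
step 1 (dt=0.02): k1=(1.124, 0.113), k2=(1.134, 0.114), k3=(1.134, 0.114), k4=(1.144, 0.115); state += dt/6·(k1+2k2+2k3+k4)
t=0.020: state=(0.143, -0.168)
t=0.040: state=(0.166, -0.165)
t=0.060: state=(0.189, -0.163)
continuing one RK4 step at a time; state shown every 25 steps (Δt=0.5):
t=0.500: state=(0.804, -0.097)
t=0.660: state=(1.056, -0.066)
next step: t=0.680: state=(1.087, -0.062) — v has crossed 1.06
linear interpolation between t=0.660 (1.05574) and t=0.680 (1.08696) → t≈0.663

t = 0.663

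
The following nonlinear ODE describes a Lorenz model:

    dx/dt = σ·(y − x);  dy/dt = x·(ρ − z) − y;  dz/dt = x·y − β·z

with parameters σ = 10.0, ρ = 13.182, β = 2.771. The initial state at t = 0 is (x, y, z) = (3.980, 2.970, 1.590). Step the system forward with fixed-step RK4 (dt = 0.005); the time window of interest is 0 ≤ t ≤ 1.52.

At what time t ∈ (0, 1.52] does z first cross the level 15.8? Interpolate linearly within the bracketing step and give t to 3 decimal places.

t = 0.306

t=0.000: state=(3.980, 2.970, 1.590)
step 1 (dt=0.005): k1=(-10.100, 43.166, 7.415), k2=(-8.768, 42.692, 7.715), k3=(-8.813, 42.729, 7.719), k4=(-7.523, 42.290, 8.018); state += dt/6·(k1+2k2+2k3+k4)
t=0.005: state=(3.936, 3.184, 1.629)
t=0.010: state=(3.904, 3.393, 1.670)
t=0.015: state=(3.885, 3.599, 1.715)
continuing one RK4 step at a time; state shown every 10 steps (Δt=0.05):
t=0.050: state=(4.020, 4.994, 2.120)
t=0.100: state=(4.830, 7.015, 3.084)
t=0.150: state=(6.142, 9.146, 4.764)
t=0.200: state=(7.756, 11.103, 7.467)
t=0.250: state=(9.344, 12.166, 11.224)
t=0.300: state=(10.376, 11.488, 15.335)
t=0.305: state=(10.426, 11.309, 15.712)
next step: t=0.310: state=(10.464, 11.111, 16.078) — z has crossed 15.8
linear interpolation between t=0.305 (15.71237) and t=0.310 (16.07770) → t≈0.306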